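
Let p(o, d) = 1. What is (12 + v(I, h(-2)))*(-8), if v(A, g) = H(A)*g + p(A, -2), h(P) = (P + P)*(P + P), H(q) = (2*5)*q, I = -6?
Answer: 7576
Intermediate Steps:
H(q) = 10*q
h(P) = 4*P**2 (h(P) = (2*P)*(2*P) = 4*P**2)
v(A, g) = 1 + 10*A*g (v(A, g) = (10*A)*g + 1 = 10*A*g + 1 = 1 + 10*A*g)
(12 + v(I, h(-2)))*(-8) = (12 + (1 + 10*(-6)*(4*(-2)**2)))*(-8) = (12 + (1 + 10*(-6)*(4*4)))*(-8) = (12 + (1 + 10*(-6)*16))*(-8) = (12 + (1 - 960))*(-8) = (12 - 959)*(-8) = -947*(-8) = 7576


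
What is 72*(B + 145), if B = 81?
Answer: 16272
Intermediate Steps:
72*(B + 145) = 72*(81 + 145) = 72*226 = 16272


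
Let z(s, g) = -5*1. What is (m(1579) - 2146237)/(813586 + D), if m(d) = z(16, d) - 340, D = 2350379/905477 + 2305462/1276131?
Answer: -2480391105549943434/940109624287169405 ≈ -2.6384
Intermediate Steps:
z(s, g) = -5
D = 5086934319023/1155507269487 (D = 2350379*(1/905477) + 2305462*(1/1276131) = 2350379/905477 + 2305462/1276131 = 5086934319023/1155507269487 ≈ 4.4023)
m(d) = -345 (m(d) = -5 - 340 = -345)
(m(1579) - 2146237)/(813586 + D) = (-345 - 2146237)/(813586 + 5086934319023/1155507269487) = -2146582/940109624287169405/1155507269487 = -2146582*1155507269487/940109624287169405 = -2480391105549943434/940109624287169405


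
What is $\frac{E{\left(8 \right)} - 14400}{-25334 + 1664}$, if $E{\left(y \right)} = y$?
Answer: $\frac{7196}{11835} \approx 0.60803$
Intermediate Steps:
$\frac{E{\left(8 \right)} - 14400}{-25334 + 1664} = \frac{8 - 14400}{-25334 + 1664} = - \frac{14392}{-23670} = \left(-14392\right) \left(- \frac{1}{23670}\right) = \frac{7196}{11835}$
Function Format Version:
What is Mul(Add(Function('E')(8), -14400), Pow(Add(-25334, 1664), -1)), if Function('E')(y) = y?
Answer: Rational(7196, 11835) ≈ 0.60803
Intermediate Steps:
Mul(Add(Function('E')(8), -14400), Pow(Add(-25334, 1664), -1)) = Mul(Add(8, -14400), Pow(Add(-25334, 1664), -1)) = Mul(-14392, Pow(-23670, -1)) = Mul(-14392, Rational(-1, 23670)) = Rational(7196, 11835)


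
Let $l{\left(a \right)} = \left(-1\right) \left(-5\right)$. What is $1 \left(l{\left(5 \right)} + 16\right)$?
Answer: $21$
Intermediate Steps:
$l{\left(a \right)} = 5$
$1 \left(l{\left(5 \right)} + 16\right) = 1 \left(5 + 16\right) = 1 \cdot 21 = 21$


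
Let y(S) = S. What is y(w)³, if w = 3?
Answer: 27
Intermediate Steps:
y(w)³ = 3³ = 27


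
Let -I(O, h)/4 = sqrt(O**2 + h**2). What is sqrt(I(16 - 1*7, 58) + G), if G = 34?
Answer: sqrt(34 - 4*sqrt(3445)) ≈ 14.17*I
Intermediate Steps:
I(O, h) = -4*sqrt(O**2 + h**2)
sqrt(I(16 - 1*7, 58) + G) = sqrt(-4*sqrt((16 - 1*7)**2 + 58**2) + 34) = sqrt(-4*sqrt((16 - 7)**2 + 3364) + 34) = sqrt(-4*sqrt(9**2 + 3364) + 34) = sqrt(-4*sqrt(81 + 3364) + 34) = sqrt(-4*sqrt(3445) + 34) = sqrt(34 - 4*sqrt(3445))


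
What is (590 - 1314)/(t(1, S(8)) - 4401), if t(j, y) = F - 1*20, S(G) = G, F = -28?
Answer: 724/4449 ≈ 0.16273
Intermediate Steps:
t(j, y) = -48 (t(j, y) = -28 - 1*20 = -28 - 20 = -48)
(590 - 1314)/(t(1, S(8)) - 4401) = (590 - 1314)/(-48 - 4401) = -724/(-4449) = -724*(-1/4449) = 724/4449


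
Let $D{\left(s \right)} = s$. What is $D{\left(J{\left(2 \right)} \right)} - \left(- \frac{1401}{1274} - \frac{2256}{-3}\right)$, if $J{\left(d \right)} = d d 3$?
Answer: $- \frac{941359}{1274} \approx -738.9$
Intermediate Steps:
$J{\left(d \right)} = 3 d^{2}$ ($J{\left(d \right)} = d^{2} \cdot 3 = 3 d^{2}$)
$D{\left(J{\left(2 \right)} \right)} - \left(- \frac{1401}{1274} - \frac{2256}{-3}\right) = 3 \cdot 2^{2} - \left(- \frac{1401}{1274} - \frac{2256}{-3}\right) = 3 \cdot 4 - \left(\left(-1401\right) \frac{1}{1274} - -752\right) = 12 - \left(- \frac{1401}{1274} + 752\right) = 12 - \frac{956647}{1274} = - \frac{941359}{1274}$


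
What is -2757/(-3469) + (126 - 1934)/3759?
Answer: 4091611/13039971 ≈ 0.31377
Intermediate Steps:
-2757/(-3469) + (126 - 1934)/3759 = -2757*(-1/3469) - 1808*1/3759 = 2757/3469 - 1808/3759 = 4091611/13039971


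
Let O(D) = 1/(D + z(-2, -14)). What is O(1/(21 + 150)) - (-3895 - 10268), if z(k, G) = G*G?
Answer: 474701442/33517 ≈ 14163.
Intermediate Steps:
z(k, G) = G²
O(D) = 1/(196 + D) (O(D) = 1/(D + (-14)²) = 1/(D + 196) = 1/(196 + D))
O(1/(21 + 150)) - (-3895 - 10268) = 1/(196 + 1/(21 + 150)) - (-3895 - 10268) = 1/(196 + 1/171) - 1*(-14163) = 1/(196 + 1/171) + 14163 = 1/(33517/171) + 14163 = 171/33517 + 14163 = 474701442/33517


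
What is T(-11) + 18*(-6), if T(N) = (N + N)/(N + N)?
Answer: -107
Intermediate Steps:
T(N) = 1 (T(N) = (2*N)/((2*N)) = (2*N)*(1/(2*N)) = 1)
T(-11) + 18*(-6) = 1 + 18*(-6) = 1 - 108 = -107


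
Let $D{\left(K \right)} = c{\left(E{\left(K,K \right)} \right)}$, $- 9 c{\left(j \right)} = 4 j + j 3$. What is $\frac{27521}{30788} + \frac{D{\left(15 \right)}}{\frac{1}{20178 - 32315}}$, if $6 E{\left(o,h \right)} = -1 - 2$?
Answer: $- \frac{1307611157}{277092} \approx -4719.0$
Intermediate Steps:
$E{\left(o,h \right)} = - \frac{1}{2}$ ($E{\left(o,h \right)} = \frac{-1 - 2}{6} = \frac{1}{6} \left(-3\right) = - \frac{1}{2}$)
$c{\left(j \right)} = - \frac{7 j}{9}$ ($c{\left(j \right)} = - \frac{4 j + j 3}{9} = - \frac{4 j + 3 j}{9} = - \frac{7 j}{9}$)
$D{\left(K \right)} = \frac{7}{18}$ ($D{\left(K \right)} = \left(- \frac{7}{9}\right) \left(- \frac{1}{2}\right) = \frac{7}{18}$)
$\frac{27521}{30788} + \frac{D{\left(15 \right)}}{\frac{1}{20178 - 32315}} = \frac{27521}{30788} + \frac{7}{18 \frac{1}{20178 - 32315}} = 27521 \cdot \frac{1}{30788} + \frac{7}{18 \frac{1}{-12137}} = \frac{27521}{30788} + \frac{7}{18 \left(- \frac{1}{12137}\right)} = \frac{27521}{30788} + \frac{7}{18} \left(-12137\right) = \frac{27521}{30788} - \frac{84959}{18} = - \frac{1307611157}{277092}$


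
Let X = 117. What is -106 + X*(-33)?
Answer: -3967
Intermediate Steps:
-106 + X*(-33) = -106 + 117*(-33) = -106 - 3861 = -3967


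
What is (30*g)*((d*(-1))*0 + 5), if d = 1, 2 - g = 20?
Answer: -2700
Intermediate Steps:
g = -18 (g = 2 - 1*20 = 2 - 20 = -18)
(30*g)*((d*(-1))*0 + 5) = (30*(-18))*((1*(-1))*0 + 5) = -540*(-1*0 + 5) = -540*(0 + 5) = -540*5 = -2700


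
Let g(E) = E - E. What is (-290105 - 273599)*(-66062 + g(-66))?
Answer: 37239413648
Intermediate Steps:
g(E) = 0
(-290105 - 273599)*(-66062 + g(-66)) = (-290105 - 273599)*(-66062 + 0) = -563704*(-66062) = 37239413648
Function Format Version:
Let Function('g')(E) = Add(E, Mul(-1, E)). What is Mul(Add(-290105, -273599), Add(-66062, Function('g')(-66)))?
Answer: 37239413648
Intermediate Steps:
Function('g')(E) = 0
Mul(Add(-290105, -273599), Add(-66062, Function('g')(-66))) = Mul(Add(-290105, -273599), Add(-66062, 0)) = Mul(-563704, -66062) = 37239413648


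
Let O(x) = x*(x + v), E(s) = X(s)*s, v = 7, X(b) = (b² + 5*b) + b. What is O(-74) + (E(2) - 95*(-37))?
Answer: 8505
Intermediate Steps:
X(b) = b² + 6*b
E(s) = s²*(6 + s) (E(s) = (s*(6 + s))*s = s²*(6 + s))
O(x) = x*(7 + x) (O(x) = x*(x + 7) = x*(7 + x))
O(-74) + (E(2) - 95*(-37)) = -74*(7 - 74) + (2²*(6 + 2) - 95*(-37)) = -74*(-67) + (4*8 + 3515) = 4958 + (32 + 3515) = 4958 + 3547 = 8505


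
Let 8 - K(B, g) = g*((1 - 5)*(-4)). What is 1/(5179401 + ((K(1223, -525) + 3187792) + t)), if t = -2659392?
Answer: 1/5716209 ≈ 1.7494e-7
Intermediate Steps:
K(B, g) = 8 - 16*g (K(B, g) = 8 - g*(1 - 5)*(-4) = 8 - g*(-4*(-4)) = 8 - g*16 = 8 - 16*g)
1/(5179401 + ((K(1223, -525) + 3187792) + t)) = 1/(5179401 + (((8 - 16*(-525)) + 3187792) - 2659392)) = 1/(5179401 + (((8 + 8400) + 3187792) - 2659392)) = 1/(5179401 + ((8408 + 3187792) - 2659392)) = 1/(5179401 + (3196200 - 2659392)) = 1/(5179401 + 536808) = 1/5716209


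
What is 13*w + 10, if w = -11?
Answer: -133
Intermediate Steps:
13*w + 10 = 13*(-11) + 10 = -143 + 10 = -133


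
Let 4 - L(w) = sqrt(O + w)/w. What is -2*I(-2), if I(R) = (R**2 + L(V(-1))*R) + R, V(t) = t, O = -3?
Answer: 12 + 8*I ≈ 12.0 + 8.0*I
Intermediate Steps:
L(w) = 4 - sqrt(-3 + w)/w
I(R) = R + R**2 + R*(4 + 2*I) (I(R) = (R**2 + (4 - 1*sqrt(-3 - 1)/(-1))*R) + R = (R**2 + (4 - 1*(-1)*sqrt(-4))*R) + R = (R**2 + (4 - 1*(-1)*2*I)*R) + R = (R**2 + (4 + 2*I)*R) + R = (R**2 + R*(4 + 2*I)) + R = R + R**2 + R*(4 + 2*I))
-2*I(-2) = -(-4)*(5 - 2 + 2*I) = -(-4)*(3 + 2*I) = -2*(-6 - 4*I) = 12 + 8*I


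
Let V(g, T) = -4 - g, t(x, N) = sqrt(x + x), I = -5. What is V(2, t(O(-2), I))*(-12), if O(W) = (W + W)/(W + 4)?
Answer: 72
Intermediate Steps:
O(W) = 2*W/(4 + W) (O(W) = (2*W)/(4 + W) = 2*W/(4 + W))
t(x, N) = sqrt(2)*sqrt(x) (t(x, N) = sqrt(2*x) = sqrt(2)*sqrt(x))
V(2, t(O(-2), I))*(-12) = (-4 - 1*2)*(-12) = (-4 - 2)*(-12) = -6*(-12) = 72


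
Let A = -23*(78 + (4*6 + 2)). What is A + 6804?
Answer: 4412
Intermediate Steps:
A = -2392 (A = -23*(78 + (24 + 2)) = -23*(78 + 26) = -23*104 = -2392)
A + 6804 = -2392 + 6804 = 4412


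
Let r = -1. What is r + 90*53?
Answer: 4769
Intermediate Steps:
r + 90*53 = -1 + 90*53 = -1 + 4770 = 4769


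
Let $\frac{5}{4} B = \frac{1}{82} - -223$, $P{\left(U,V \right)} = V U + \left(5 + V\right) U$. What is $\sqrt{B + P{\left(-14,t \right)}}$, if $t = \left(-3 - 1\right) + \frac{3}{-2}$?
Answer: $\frac{\sqrt{11027770}}{205} \approx 16.199$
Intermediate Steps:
$t = - \frac{11}{2}$ ($t = -4 + 3 \left(- \frac{1}{2}\right) = -4 - \frac{3}{2} = - \frac{11}{2} \approx -5.5$)
$P{\left(U,V \right)} = U V + U \left(5 + V\right)$
$B = \frac{36574}{205}$ ($B = \frac{4 \left(\frac{1}{82} - -223\right)}{5} = \frac{4 \left(\frac{1}{82} + 223\right)}{5} = \frac{4}{5} \cdot \frac{18287}{82} = \frac{36574}{205} \approx 178.41$)
$\sqrt{B + P{\left(-14,t \right)}} = \sqrt{\frac{36574}{205} - 14 \left(5 + 2 \left(- \frac{11}{2}\right)\right)} = \sqrt{\frac{36574}{205} - 14 \left(5 - 11\right)} = \sqrt{\frac{36574}{205} - -84} = \sqrt{\frac{36574}{205} + 84} = \sqrt{\frac{53794}{205}} = \frac{\sqrt{11027770}}{205}$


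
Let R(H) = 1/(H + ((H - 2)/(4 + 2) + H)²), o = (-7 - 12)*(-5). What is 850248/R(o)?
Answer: 10462514202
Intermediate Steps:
o = 95 (o = -19*(-5) = 95)
R(H) = 1/(H + (-⅓ + 7*H/6)²) (R(H) = 1/(H + ((-2 + H)/6 + H)²) = 1/(H + ((-2 + H)*(⅙) + H)²) = 1/(H + ((-⅓ + H/6) + H)²) = 1/(H + (-⅓ + 7*H/6)²))
850248/R(o) = 850248/((36/((-2 + 7*95)² + 36*95))) = 850248/((36/((-2 + 665)² + 3420))) = 850248/((36/(663² + 3420))) = 850248/((36/(439569 + 3420))) = 850248/((36/442989)) = 850248/((36*(1/442989))) = 850248/(4/49221) = 850248*(49221/4) = 10462514202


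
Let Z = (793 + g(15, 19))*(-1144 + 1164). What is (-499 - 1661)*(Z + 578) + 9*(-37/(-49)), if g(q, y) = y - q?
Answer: -1748264787/49 ≈ -3.5679e+7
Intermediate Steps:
Z = 15940 (Z = (793 + (19 - 1*15))*(-1144 + 1164) = (793 + (19 - 15))*20 = (793 + 4)*20 = 797*20 = 15940)
(-499 - 1661)*(Z + 578) + 9*(-37/(-49)) = (-499 - 1661)*(15940 + 578) + 9*(-37/(-49)) = -2160*16518 + 9*(-37*(-1/49)) = -35678880 + 9*(37/49) = -35678880 + 333/49 = -1748264787/49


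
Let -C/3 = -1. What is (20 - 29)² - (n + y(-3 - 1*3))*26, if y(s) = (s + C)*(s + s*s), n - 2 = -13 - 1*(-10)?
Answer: 2447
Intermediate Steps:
C = 3 (C = -3*(-1) = 3)
n = -1 (n = 2 + (-13 - 1*(-10)) = 2 + (-13 + 10) = 2 - 3 = -1)
y(s) = (3 + s)*(s + s²) (y(s) = (s + 3)*(s + s*s) = (3 + s)*(s + s²))
(20 - 29)² - (n + y(-3 - 1*3))*26 = (20 - 29)² - (-1 + (-3 - 1*3)*(3 + (-3 - 1*3)² + 4*(-3 - 1*3)))*26 = (-9)² - (-1 + (-3 - 3)*(3 + (-3 - 3)² + 4*(-3 - 3)))*26 = 81 - (-1 - 6*(3 + (-6)² + 4*(-6)))*26 = 81 - (-1 - 6*(3 + 36 - 24))*26 = 81 - (-1 - 6*15)*26 = 81 - (-1 - 90)*26 = 81 - (-91)*26 = 81 - 1*(-2366) = 81 + 2366 = 2447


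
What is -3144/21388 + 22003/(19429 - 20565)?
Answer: -118542937/6074192 ≈ -19.516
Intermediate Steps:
-3144/21388 + 22003/(19429 - 20565) = -3144*1/21388 + 22003/(-1136) = -786/5347 + 22003*(-1/1136) = -786/5347 - 22003/1136 = -118542937/6074192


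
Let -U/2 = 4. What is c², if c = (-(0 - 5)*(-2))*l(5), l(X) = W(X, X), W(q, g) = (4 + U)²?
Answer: 25600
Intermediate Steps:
U = -8 (U = -2*4 = -8)
W(q, g) = 16 (W(q, g) = (4 - 8)² = (-4)² = 16)
l(X) = 16
c = -160 (c = -(0 - 5)*(-2)*16 = -(-5)*(-2)*16 = -1*10*16 = -10*16 = -160)
c² = (-160)² = 25600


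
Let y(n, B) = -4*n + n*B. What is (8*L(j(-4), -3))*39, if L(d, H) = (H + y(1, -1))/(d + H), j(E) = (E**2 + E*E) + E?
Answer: -2496/25 ≈ -99.840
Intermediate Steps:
y(n, B) = -4*n + B*n
j(E) = E + 2*E**2 (j(E) = (E**2 + E**2) + E = 2*E**2 + E = E + 2*E**2)
L(d, H) = (-5 + H)/(H + d) (L(d, H) = (H + 1*(-4 - 1))/(d + H) = (H + 1*(-5))/(H + d) = (H - 5)/(H + d) = (-5 + H)/(H + d))
(8*L(j(-4), -3))*39 = (8*((-5 - 3)/(-3 - 4*(1 + 2*(-4)))))*39 = (8*(-8/(-3 - 4*(1 - 8))))*39 = (8*(-8/(-3 - 4*(-7))))*39 = (8*(-8/(-3 + 28)))*39 = (8*(-8/25))*39 = -64/25*39 = -2496/25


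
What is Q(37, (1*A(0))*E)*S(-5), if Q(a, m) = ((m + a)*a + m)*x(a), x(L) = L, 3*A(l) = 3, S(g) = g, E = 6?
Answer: -295445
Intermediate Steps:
A(l) = 1 (A(l) = (⅓)*3 = 1)
Q(a, m) = a*(m + a*(a + m)) (Q(a, m) = ((m + a)*a + m)*a = ((a + m)*a + m)*a = (a*(a + m) + m)*a = (m + a*(a + m))*a = a*(m + a*(a + m)))
Q(37, (1*A(0))*E)*S(-5) = (37*((1*1)*6 + 37² + 37*((1*1)*6)))*(-5) = (37*(1*6 + 1369 + 37*(1*6)))*(-5) = (37*(6 + 1369 + 37*6))*(-5) = (37*(6 + 1369 + 222))*(-5) = (37*1597)*(-5) = 59089*(-5) = -295445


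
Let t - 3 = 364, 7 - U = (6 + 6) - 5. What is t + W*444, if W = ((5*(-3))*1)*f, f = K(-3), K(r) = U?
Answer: 367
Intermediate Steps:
U = 0 (U = 7 - ((6 + 6) - 5) = 7 - (12 - 5) = 7 - 1*7 = 7 - 7 = 0)
K(r) = 0
t = 367 (t = 3 + 364 = 367)
f = 0
W = 0 (W = ((5*(-3))*1)*0 = -15*1*0 = -15*0 = 0)
t + W*444 = 367 + 0*444 = 367 + 0 = 367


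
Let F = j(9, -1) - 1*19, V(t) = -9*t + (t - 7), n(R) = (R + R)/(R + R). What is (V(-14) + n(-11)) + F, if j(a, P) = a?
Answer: 96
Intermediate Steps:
n(R) = 1 (n(R) = (2*R)/((2*R)) = (2*R)*(1/(2*R)) = 1)
V(t) = -7 - 8*t (V(t) = -9*t + (-7 + t) = -7 - 8*t)
F = -10 (F = 9 - 1*19 = 9 - 19 = -10)
(V(-14) + n(-11)) + F = ((-7 - 8*(-14)) + 1) - 10 = ((-7 + 112) + 1) - 10 = (105 + 1) - 10 = 106 - 10 = 96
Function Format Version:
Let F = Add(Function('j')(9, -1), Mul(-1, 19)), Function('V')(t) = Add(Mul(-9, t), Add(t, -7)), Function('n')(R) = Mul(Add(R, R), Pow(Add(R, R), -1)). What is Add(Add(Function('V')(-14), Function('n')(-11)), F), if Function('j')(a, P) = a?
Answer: 96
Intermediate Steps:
Function('n')(R) = 1 (Function('n')(R) = Mul(Mul(2, R), Pow(Mul(2, R), -1)) = Mul(Mul(2, R), Mul(Rational(1, 2), Pow(R, -1))) = 1)
Function('V')(t) = Add(-7, Mul(-8, t)) (Function('V')(t) = Add(Mul(-9, t), Add(-7, t)) = Add(-7, Mul(-8, t)))
F = -10 (F = Add(9, Mul(-1, 19)) = Add(9, -19) = -10)
Add(Add(Function('V')(-14), Function('n')(-11)), F) = Add(Add(Add(-7, Mul(-8, -14)), 1), -10) = Add(Add(Add(-7, 112), 1), -10) = Add(Add(105, 1), -10) = Add(106, -10) = 96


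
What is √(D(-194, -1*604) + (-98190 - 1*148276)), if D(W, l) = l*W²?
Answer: I*√22978610 ≈ 4793.6*I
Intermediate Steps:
√(D(-194, -1*604) + (-98190 - 1*148276)) = √(-1*604*(-194)² + (-98190 - 1*148276)) = √(-604*37636 + (-98190 - 148276)) = √(-22732144 - 246466) = √(-22978610) = I*√22978610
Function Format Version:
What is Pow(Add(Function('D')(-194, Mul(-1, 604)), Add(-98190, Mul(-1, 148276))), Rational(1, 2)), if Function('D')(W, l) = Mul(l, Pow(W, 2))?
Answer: Mul(I, Pow(22978610, Rational(1, 2))) ≈ Mul(4793.6, I)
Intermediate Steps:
Pow(Add(Function('D')(-194, Mul(-1, 604)), Add(-98190, Mul(-1, 148276))), Rational(1, 2)) = Pow(Add(Mul(Mul(-1, 604), Pow(-194, 2)), Add(-98190, Mul(-1, 148276))), Rational(1, 2)) = Pow(Add(Mul(-604, 37636), Add(-98190, -148276)), Rational(1, 2)) = Pow(Add(-22732144, -246466), Rational(1, 2)) = Pow(-22978610, Rational(1, 2)) = Mul(I, Pow(22978610, Rational(1, 2)))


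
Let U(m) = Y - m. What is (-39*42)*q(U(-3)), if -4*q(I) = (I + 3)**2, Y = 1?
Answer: 40131/2 ≈ 20066.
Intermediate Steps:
U(m) = 1 - m
q(I) = -(3 + I)**2/4 (q(I) = -(I + 3)**2/4 = -(3 + I)**2/4)
(-39*42)*q(U(-3)) = (-39*42)*(-(3 + (1 - 1*(-3)))**2/4) = -(-819)*(3 + (1 + 3))**2/2 = -(-819)*(3 + 4)**2/2 = -(-819)*7**2/2 = -(-819)*49/2 = -1638*(-49/4) = 40131/2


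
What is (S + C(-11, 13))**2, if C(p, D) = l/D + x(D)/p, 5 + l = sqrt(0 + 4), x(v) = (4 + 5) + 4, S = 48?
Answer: 44382244/20449 ≈ 2170.4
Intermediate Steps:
x(v) = 13 (x(v) = 9 + 4 = 13)
l = -3 (l = -5 + sqrt(0 + 4) = -5 + sqrt(4) = -5 + 2 = -3)
C(p, D) = -3/D + 13/p
(S + C(-11, 13))**2 = (48 + (-3/13 + 13/(-11)))**2 = (48 + (-3*1/13 + 13*(-1/11)))**2 = (48 + (-3/13 - 13/11))**2 = (48 - 202/143)**2 = (6662/143)**2 = 44382244/20449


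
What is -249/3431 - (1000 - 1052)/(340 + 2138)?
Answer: -219305/4251009 ≈ -0.051589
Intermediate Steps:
-249/3431 - (1000 - 1052)/(340 + 2138) = -249*1/3431 - (-52)/2478 = -249/3431 - (-52)/2478 = -249/3431 - 1*(-26/1239) = -249/3431 + 26/1239 = -219305/4251009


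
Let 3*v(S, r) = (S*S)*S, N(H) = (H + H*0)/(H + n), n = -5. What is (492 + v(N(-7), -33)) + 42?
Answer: 2768599/5184 ≈ 534.07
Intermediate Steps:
N(H) = H/(-5 + H) (N(H) = (H + H*0)/(H - 5) = (H + 0)/(-5 + H) = H/(-5 + H))
v(S, r) = S**3/3 (v(S, r) = ((S*S)*S)/3 = (S**2*S)/3 = S**3/3)
(492 + v(N(-7), -33)) + 42 = (492 + (-7/(-5 - 7))**3/3) + 42 = (492 + (-7/(-12))**3/3) + 42 = (492 + (-7*(-1/12))**3/3) + 42 = (492 + (7/12)**3/3) + 42 = (492 + (1/3)*(343/1728)) + 42 = (492 + 343/5184) + 42 = 2550871/5184 + 42 = 2768599/5184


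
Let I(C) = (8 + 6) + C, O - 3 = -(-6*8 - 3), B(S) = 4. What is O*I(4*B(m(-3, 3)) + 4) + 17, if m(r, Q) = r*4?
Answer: 1853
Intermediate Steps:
m(r, Q) = 4*r
O = 54 (O = 3 - (-6*8 - 3) = 3 - (-48 - 3) = 3 - 1*(-51) = 3 + 51 = 54)
I(C) = 14 + C
O*I(4*B(m(-3, 3)) + 4) + 17 = 54*(14 + (4*4 + 4)) + 17 = 54*(14 + (16 + 4)) + 17 = 54*(14 + 20) + 17 = 54*34 + 17 = 1836 + 17 = 1853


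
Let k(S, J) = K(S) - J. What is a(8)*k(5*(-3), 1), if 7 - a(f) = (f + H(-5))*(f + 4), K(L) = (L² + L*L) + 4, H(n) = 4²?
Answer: -127293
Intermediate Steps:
H(n) = 16
K(L) = 4 + 2*L² (K(L) = (L² + L²) + 4 = 2*L² + 4 = 4 + 2*L²)
a(f) = 7 - (4 + f)*(16 + f) (a(f) = 7 - (f + 16)*(f + 4) = 7 - (16 + f)*(4 + f) = 7 - (4 + f)*(16 + f))
k(S, J) = 4 - J + 2*S² (k(S, J) = (4 + 2*S²) - J = 4 - J + 2*S²)
a(8)*k(5*(-3), 1) = (-57 - 1*8² - 20*8)*(4 - 1*1 + 2*(5*(-3))²) = (-57 - 1*64 - 160)*(4 - 1 + 2*(-15)²) = (-57 - 64 - 160)*(4 - 1 + 2*225) = -281*(4 - 1 + 450) = -281*453 = -127293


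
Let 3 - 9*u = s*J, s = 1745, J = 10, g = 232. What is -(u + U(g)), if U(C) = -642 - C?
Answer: 25313/9 ≈ 2812.6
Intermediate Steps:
u = -17447/9 (u = 1/3 - 1745*10/9 = 1/3 - 1/9*17450 = 1/3 - 17450/9 = -17447/9 ≈ -1938.6)
-(u + U(g)) = -(-17447/9 + (-642 - 1*232)) = -(-17447/9 + (-642 - 232)) = -(-17447/9 - 874) = -1*(-25313/9) = 25313/9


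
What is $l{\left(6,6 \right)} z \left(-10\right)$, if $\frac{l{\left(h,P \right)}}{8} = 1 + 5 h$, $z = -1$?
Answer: $2480$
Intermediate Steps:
$l{\left(h,P \right)} = 8 + 40 h$ ($l{\left(h,P \right)} = 8 \left(1 + 5 h\right) = 8 + 40 h$)
$l{\left(6,6 \right)} z \left(-10\right) = \left(8 + 40 \cdot 6\right) \left(-1\right) \left(-10\right) = \left(8 + 240\right) \left(-1\right) \left(-10\right) = 248 \left(-1\right) \left(-10\right) = \left(-248\right) \left(-10\right) = 2480$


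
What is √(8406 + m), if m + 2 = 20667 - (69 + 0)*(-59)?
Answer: √33142 ≈ 182.05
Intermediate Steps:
m = 24736 (m = -2 + (20667 - (69 + 0)*(-59)) = -2 + (20667 - 69*(-59)) = -2 + (20667 - 1*(-4071)) = -2 + (20667 + 4071) = -2 + 24738 = 24736)
√(8406 + m) = √(8406 + 24736) = √33142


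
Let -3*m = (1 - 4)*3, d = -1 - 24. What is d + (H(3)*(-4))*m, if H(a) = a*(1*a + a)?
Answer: -241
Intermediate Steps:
H(a) = 2*a² (H(a) = a*(a + a) = a*(2*a) = 2*a²)
d = -25
m = 3 (m = -(1 - 4)*3/3 = -(-1)*3 = -⅓*(-9) = 3)
d + (H(3)*(-4))*m = -25 + ((2*3²)*(-4))*3 = -25 + ((2*9)*(-4))*3 = -25 + (18*(-4))*3 = -25 - 72*3 = -25 - 216 = -241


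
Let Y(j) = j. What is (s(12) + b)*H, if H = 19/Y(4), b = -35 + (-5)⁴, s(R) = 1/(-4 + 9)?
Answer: 56069/20 ≈ 2803.4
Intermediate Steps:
s(R) = ⅕ (s(R) = 1/5 = ⅕)
b = 590 (b = -35 + 625 = 590)
H = 19/4 ≈ 4.7500
(s(12) + b)*H = (⅕ + 590)*(19/4) = (2951/5)*(19/4) = 56069/20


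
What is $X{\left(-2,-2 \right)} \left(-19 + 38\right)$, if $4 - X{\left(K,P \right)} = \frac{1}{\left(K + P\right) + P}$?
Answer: $\frac{475}{6} \approx 79.167$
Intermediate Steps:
$X{\left(K,P \right)} = 4 - \frac{1}{K + 2 P}$ ($X{\left(K,P \right)} = 4 - \frac{1}{\left(K + P\right) + P} = 4 - \frac{1}{K + 2 P}$)
$X{\left(-2,-2 \right)} \left(-19 + 38\right) = \frac{-1 + 4 \left(-2\right) + 8 \left(-2\right)}{-2 + 2 \left(-2\right)} \left(-19 + 38\right) = \frac{-1 - 8 - 16}{-2 - 4} \cdot 19 = \frac{1}{-6} \left(-25\right) 19 = \left(- \frac{1}{6}\right) \left(-25\right) 19 = \frac{25}{6} \cdot 19 = \frac{475}{6}$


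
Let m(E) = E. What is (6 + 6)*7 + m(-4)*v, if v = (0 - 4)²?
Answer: 20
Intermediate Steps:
v = 16 (v = (-4)² = 16)
(6 + 6)*7 + m(-4)*v = (6 + 6)*7 - 4*16 = 12*7 - 64 = 84 - 64 = 20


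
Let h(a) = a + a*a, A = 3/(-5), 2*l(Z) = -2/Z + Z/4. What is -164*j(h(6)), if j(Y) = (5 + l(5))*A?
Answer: 26691/50 ≈ 533.82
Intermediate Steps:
l(Z) = -1/Z + Z/8 (l(Z) = (-2/Z + Z/4)/2 = -1/Z + Z/8)
A = -⅗ (A = 3*(-⅕) = -⅗ ≈ -0.60000)
h(a) = a + a²
j(Y) = -651/200 (j(Y) = (5 + (-1/5 + (⅛)*5))*(-⅗) = (5 + (-1*⅕ + 5/8))*(-⅗) = (5 + (-⅕ + 5/8))*(-⅗) = (5 + 17/40)*(-⅗) = (217/40)*(-⅗) = -651/200)
-164*j(h(6)) = -164*(-651/200) = 26691/50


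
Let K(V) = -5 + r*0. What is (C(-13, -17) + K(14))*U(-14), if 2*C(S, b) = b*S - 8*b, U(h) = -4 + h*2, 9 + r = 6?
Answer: -5552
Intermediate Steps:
r = -3 (r = -9 + 6 = -3)
U(h) = -4 + 2*h
C(S, b) = -4*b + S*b/2 (C(S, b) = (b*S - 8*b)/2 = (S*b - 8*b)/2 = (-8*b + S*b)/2 = -4*b + S*b/2)
K(V) = -5 (K(V) = -5 - 3*0 = -5 + 0 = -5)
(C(-13, -17) + K(14))*U(-14) = ((½)*(-17)*(-8 - 13) - 5)*(-4 + 2*(-14)) = ((½)*(-17)*(-21) - 5)*(-4 - 28) = (357/2 - 5)*(-32) = (347/2)*(-32) = -5552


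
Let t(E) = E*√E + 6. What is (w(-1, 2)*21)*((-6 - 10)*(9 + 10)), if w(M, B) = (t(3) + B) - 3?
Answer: -31920 - 19152*√3 ≈ -65092.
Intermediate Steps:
t(E) = 6 + E^(3/2) (t(E) = E^(3/2) + 6 = 6 + E^(3/2))
w(M, B) = 3 + B + 3*√3 (w(M, B) = ((6 + 3^(3/2)) + B) - 3 = ((6 + 3*√3) + B) - 3 = (6 + B + 3*√3) - 3 = 3 + B + 3*√3)
(w(-1, 2)*21)*((-6 - 10)*(9 + 10)) = ((3 + 2 + 3*√3)*21)*((-6 - 10)*(9 + 10)) = ((5 + 3*√3)*21)*(-16*19) = (105 + 63*√3)*(-304) = -31920 - 19152*√3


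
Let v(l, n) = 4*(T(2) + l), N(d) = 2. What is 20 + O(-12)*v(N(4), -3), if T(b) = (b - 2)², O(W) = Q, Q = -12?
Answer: -76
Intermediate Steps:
O(W) = -12
T(b) = (-2 + b)²
v(l, n) = 4*l (v(l, n) = 4*((-2 + 2)² + l) = 4*(0² + l) = 4*(0 + l) = 4*l)
20 + O(-12)*v(N(4), -3) = 20 - 48*2 = 20 - 12*8 = 20 - 96 = -76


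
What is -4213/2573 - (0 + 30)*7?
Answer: -544543/2573 ≈ -211.64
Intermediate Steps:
-4213/2573 - (0 + 30)*7 = -4213*1/2573 - 30*7 = -4213/2573 - 1*210 = -4213/2573 - 210 = -544543/2573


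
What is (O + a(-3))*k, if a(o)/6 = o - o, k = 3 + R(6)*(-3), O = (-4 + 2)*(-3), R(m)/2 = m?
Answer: -198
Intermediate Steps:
R(m) = 2*m
O = 6 (O = -2*(-3) = 6)
k = -33 (k = 3 + (2*6)*(-3) = 3 + 12*(-3) = 3 - 36 = -33)
a(o) = 0 (a(o) = 6*(o - o) = 6*0 = 0)
(O + a(-3))*k = (6 + 0)*(-33) = 6*(-33) = -198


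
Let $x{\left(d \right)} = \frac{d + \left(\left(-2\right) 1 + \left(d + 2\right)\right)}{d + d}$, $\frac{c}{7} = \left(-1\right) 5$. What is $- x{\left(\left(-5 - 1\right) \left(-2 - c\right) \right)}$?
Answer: $-1$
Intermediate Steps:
$c = -35$ ($c = 7 \left(\left(-1\right) 5\right) = 7 \left(-5\right) = -35$)
$x{\left(d \right)} = 1$ ($x{\left(d \right)} = \frac{d + \left(-2 + \left(2 + d\right)\right)}{2 d} = \left(d + d\right) \frac{1}{2 d} = 2 d \frac{1}{2 d} = 1$)
$- x{\left(\left(-5 - 1\right) \left(-2 - c\right) \right)} = \left(-1\right) 1 = -1$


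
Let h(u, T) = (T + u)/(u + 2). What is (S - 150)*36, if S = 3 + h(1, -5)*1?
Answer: -5340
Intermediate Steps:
h(u, T) = (T + u)/(2 + u)
S = 5/3 (S = 3 + ((-5 + 1)/(2 + 1))*1 = 3 + (-4/3)*1 = 3 + ((⅓)*(-4))*1 = 3 - 4/3*1 = 3 - 4/3 = 5/3 ≈ 1.6667)
(S - 150)*36 = (5/3 - 150)*36 = -445/3*36 = -5340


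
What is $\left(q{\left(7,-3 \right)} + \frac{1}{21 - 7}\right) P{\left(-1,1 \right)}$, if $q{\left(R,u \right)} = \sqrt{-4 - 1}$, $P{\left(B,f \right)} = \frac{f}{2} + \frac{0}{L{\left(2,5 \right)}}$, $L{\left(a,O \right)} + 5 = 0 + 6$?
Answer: $\frac{1}{28} + \frac{i \sqrt{5}}{2} \approx 0.035714 + 1.118 i$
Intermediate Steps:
$L{\left(a,O \right)} = 1$ ($L{\left(a,O \right)} = -5 + \left(0 + 6\right) = -5 + 6 = 1$)
$P{\left(B,f \right)} = \frac{f}{2}$ ($P{\left(B,f \right)} = \frac{f}{2} + \frac{0}{1} = f \frac{1}{2} + 0 \cdot 1 = \frac{f}{2} + 0 = \frac{f}{2}$)
$q{\left(R,u \right)} = i \sqrt{5}$ ($q{\left(R,u \right)} = \sqrt{-5} = i \sqrt{5}$)
$\left(q{\left(7,-3 \right)} + \frac{1}{21 - 7}\right) P{\left(-1,1 \right)} = \left(i \sqrt{5} + \frac{1}{21 - 7}\right) \frac{1}{2} \cdot 1 = \left(i \sqrt{5} + \frac{1}{14}\right) \frac{1}{2} = \left(\frac{1}{14} + i \sqrt{5}\right) \frac{1}{2} = \frac{1}{28} + \frac{i \sqrt{5}}{2}$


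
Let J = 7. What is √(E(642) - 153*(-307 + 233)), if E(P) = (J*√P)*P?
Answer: √(11322 + 4494*√642) ≈ 353.82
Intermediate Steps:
E(P) = 7*P^(3/2) (E(P) = (7*√P)*P = 7*P^(3/2))
√(E(642) - 153*(-307 + 233)) = √(7*642^(3/2) - 153*(-307 + 233)) = √(7*(642*√642) - 153*(-74)) = √(4494*√642 + 11322) = √(11322 + 4494*√642)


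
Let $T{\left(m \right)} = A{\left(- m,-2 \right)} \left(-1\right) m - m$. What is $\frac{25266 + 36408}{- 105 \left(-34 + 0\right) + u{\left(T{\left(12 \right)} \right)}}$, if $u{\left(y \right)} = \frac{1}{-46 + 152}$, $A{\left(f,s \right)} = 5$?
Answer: $\frac{6537444}{378421} \approx 17.276$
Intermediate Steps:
$T{\left(m \right)} = - 6 m$ ($T{\left(m \right)} = 5 \left(-1\right) m - m = - 5 m - m = - 6 m$)
$u{\left(y \right)} = \frac{1}{106}$
$\frac{25266 + 36408}{- 105 \left(-34 + 0\right) + u{\left(T{\left(12 \right)} \right)}} = \frac{25266 + 36408}{- 105 \left(-34 + 0\right) + \frac{1}{106}} = \frac{61674}{\left(-105\right) \left(-34\right) + \frac{1}{106}} = \frac{61674}{3570 + \frac{1}{106}} = \frac{61674}{\frac{378421}{106}} = 61674 \cdot \frac{106}{378421} = \frac{6537444}{378421}$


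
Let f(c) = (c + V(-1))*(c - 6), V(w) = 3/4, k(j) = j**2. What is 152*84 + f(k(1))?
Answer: 51037/4 ≈ 12759.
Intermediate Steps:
V(w) = 3/4 (V(w) = 3*(1/4) = 3/4)
f(c) = (-6 + c)*(3/4 + c) (f(c) = (c + 3/4)*(c - 6) = (3/4 + c)*(-6 + c) = (-6 + c)*(3/4 + c))
152*84 + f(k(1)) = 152*84 + (-9/2 + (1**2)**2 - 21/4*1**2) = 12768 + (-9/2 + 1**2 - 21/4*1) = 12768 + (-9/2 + 1 - 21/4) = 12768 - 35/4 = 51037/4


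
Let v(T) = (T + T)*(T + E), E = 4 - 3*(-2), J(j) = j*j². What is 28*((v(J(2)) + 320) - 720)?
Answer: -3136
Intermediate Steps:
J(j) = j³
E = 10 (E = 4 + 6 = 10)
v(T) = 2*T*(10 + T) (v(T) = (T + T)*(T + 10) = (2*T)*(10 + T) = 2*T*(10 + T))
28*((v(J(2)) + 320) - 720) = 28*((2*2³*(10 + 2³) + 320) - 720) = 28*((2*8*(10 + 8) + 320) - 720) = 28*((2*8*18 + 320) - 720) = 28*((288 + 320) - 720) = 28*(608 - 720) = 28*(-112) = -3136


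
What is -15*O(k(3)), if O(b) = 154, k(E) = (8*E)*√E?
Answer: -2310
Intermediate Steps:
k(E) = 8*E^(3/2)
-15*O(k(3)) = -15*154 = -2310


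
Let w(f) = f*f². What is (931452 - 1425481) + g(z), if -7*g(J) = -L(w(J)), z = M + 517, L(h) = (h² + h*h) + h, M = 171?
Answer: 212109746897185637/7 ≈ 3.0301e+16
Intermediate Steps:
w(f) = f³
L(h) = h + 2*h² (L(h) = (h² + h²) + h = 2*h² + h = h + 2*h²)
z = 688 (z = 171 + 517 = 688)
g(J) = J³*(1 + 2*J³)/7 (g(J) = -(-1)*J³*(1 + 2*J³)/7 = J³*(1 + 2*J³)/7)
(931452 - 1425481) + g(z) = (931452 - 1425481) + (⅐)*688³*(1 + 2*688³) = -494029 + (⅐)*325660672*(1 + 2*325660672) = -494029 + (⅐)*325660672*(1 + 651321344) = -494029 + (⅐)*325660672*651321345 = -494029 + 212109746900643840/7 = 212109746897185637/7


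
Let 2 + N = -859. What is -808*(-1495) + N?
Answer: 1207099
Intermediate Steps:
N = -861 (N = -2 - 859 = -861)
-808*(-1495) + N = -808*(-1495) - 861 = 1207960 - 861 = 1207099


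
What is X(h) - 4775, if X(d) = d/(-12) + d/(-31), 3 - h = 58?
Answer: -1773935/372 ≈ -4768.6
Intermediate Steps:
h = -55 (h = 3 - 1*58 = 3 - 58 = -55)
X(d) = -43*d/372 (X(d) = d*(-1/12) + d*(-1/31) = -d/12 - d/31 = -43*d/372)
X(h) - 4775 = -43/372*(-55) - 4775 = 2365/372 - 4775 = -1773935/372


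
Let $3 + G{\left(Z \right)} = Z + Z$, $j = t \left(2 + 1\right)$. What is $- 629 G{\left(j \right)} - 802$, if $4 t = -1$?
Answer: $\frac{4057}{2} \approx 2028.5$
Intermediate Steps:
$t = - \frac{1}{4}$ ($t = \frac{1}{4} \left(-1\right) = - \frac{1}{4} \approx -0.25$)
$j = - \frac{3}{4}$ ($j = - \frac{2 + 1}{4} = \left(- \frac{1}{4}\right) 3 = - \frac{3}{4} \approx -0.75$)
$G{\left(Z \right)} = -3 + 2 Z$ ($G{\left(Z \right)} = -3 + \left(Z + Z\right) = -3 + 2 Z$)
$- 629 G{\left(j \right)} - 802 = - 629 \left(-3 + 2 \left(- \frac{3}{4}\right)\right) - 802 = - 629 \left(-3 - \frac{3}{2}\right) - 802 = \left(-629\right) \left(- \frac{9}{2}\right) - 802 = \frac{5661}{2} - 802 = \frac{4057}{2}$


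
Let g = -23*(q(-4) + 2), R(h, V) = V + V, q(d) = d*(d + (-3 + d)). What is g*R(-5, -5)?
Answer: 10580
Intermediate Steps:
q(d) = d*(-3 + 2*d)
R(h, V) = 2*V
g = -1058 (g = -23*(-4*(-3 + 2*(-4)) + 2) = -23*(-4*(-3 - 8) + 2) = -23*(-4*(-11) + 2) = -23*(44 + 2) = -23*46 = -1058)
g*R(-5, -5) = -2116*(-5) = -1058*(-10) = 10580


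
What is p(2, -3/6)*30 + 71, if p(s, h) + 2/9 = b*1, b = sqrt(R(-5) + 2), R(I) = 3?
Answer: 193/3 + 30*sqrt(5) ≈ 131.42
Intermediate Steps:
b = sqrt(5) (b = sqrt(3 + 2) = sqrt(5) ≈ 2.2361)
p(s, h) = -2/9 + sqrt(5) (p(s, h) = -2/9 + sqrt(5)*1 = -2/9 + sqrt(5))
p(2, -3/6)*30 + 71 = (-2/9 + sqrt(5))*30 + 71 = (-20/3 + 30*sqrt(5)) + 71 = 193/3 + 30*sqrt(5)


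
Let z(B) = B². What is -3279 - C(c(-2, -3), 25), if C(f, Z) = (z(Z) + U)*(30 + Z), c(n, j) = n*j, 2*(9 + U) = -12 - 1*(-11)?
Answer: -74263/2 ≈ -37132.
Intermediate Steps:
U = -19/2 (U = -9 + (-12 - 1*(-11))/2 = -9 + (-12 + 11)/2 = -9 + (½)*(-1) = -9 - ½ = -19/2 ≈ -9.5000)
c(n, j) = j*n
C(f, Z) = (30 + Z)*(-19/2 + Z²) (C(f, Z) = (Z² - 19/2)*(30 + Z) = (-19/2 + Z²)*(30 + Z) = (30 + Z)*(-19/2 + Z²))
-3279 - C(c(-2, -3), 25) = -3279 - (-285 + 25³ + 30*25² - 19/2*25) = -3279 - (-285 + 15625 + 30*625 - 475/2) = -3279 - (-285 + 15625 + 18750 - 475/2) = -3279 - 1*67705/2 = -3279 - 67705/2 = -74263/2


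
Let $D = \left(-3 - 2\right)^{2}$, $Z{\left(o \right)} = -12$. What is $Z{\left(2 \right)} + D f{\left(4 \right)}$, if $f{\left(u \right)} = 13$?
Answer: $313$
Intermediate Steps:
$D = 25$ ($D = \left(-5\right)^{2} = 25$)
$Z{\left(2 \right)} + D f{\left(4 \right)} = -12 + 25 \cdot 13 = -12 + 325 = 313$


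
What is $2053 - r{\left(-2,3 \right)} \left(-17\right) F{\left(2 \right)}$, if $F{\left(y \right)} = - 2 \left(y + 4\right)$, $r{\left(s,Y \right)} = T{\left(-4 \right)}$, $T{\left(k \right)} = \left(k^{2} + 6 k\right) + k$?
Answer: $4501$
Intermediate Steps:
$T{\left(k \right)} = k^{2} + 7 k$
$r{\left(s,Y \right)} = -12$ ($r{\left(s,Y \right)} = - 4 \left(7 - 4\right) = \left(-4\right) 3 = -12$)
$F{\left(y \right)} = -8 - 2 y$ ($F{\left(y \right)} = - 2 \left(4 + y\right) = -8 - 2 y$)
$2053 - r{\left(-2,3 \right)} \left(-17\right) F{\left(2 \right)} = 2053 - \left(-12\right) \left(-17\right) \left(-8 - 4\right) = 2053 - 204 \left(-8 - 4\right) = 2053 - 204 \left(-12\right) = 2053 - -2448 = 2053 + 2448 = 4501$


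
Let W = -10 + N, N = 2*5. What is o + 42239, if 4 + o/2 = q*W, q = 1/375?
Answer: 42231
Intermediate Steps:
N = 10
W = 0 (W = -10 + 10 = 0)
q = 1/375 ≈ 0.0026667
o = -8 (o = -8 + 2*((1/375)*0) = -8 + 2*0 = -8 + 0 = -8)
o + 42239 = -8 + 42239 = 42231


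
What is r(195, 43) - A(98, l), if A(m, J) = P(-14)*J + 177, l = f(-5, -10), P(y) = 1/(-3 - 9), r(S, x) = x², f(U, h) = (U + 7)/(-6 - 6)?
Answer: 120383/72 ≈ 1672.0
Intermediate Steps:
f(U, h) = -7/12 - U/12 (f(U, h) = (7 + U)/(-12) = (7 + U)*(-1/12) = -7/12 - U/12)
P(y) = -1/12 (P(y) = 1/(-12) = -1/12)
l = -⅙ (l = -7/12 - 1/12*(-5) = -7/12 + 5/12 = -⅙ ≈ -0.16667)
A(m, J) = 177 - J/12 (A(m, J) = -J/12 + 177 = 177 - J/12)
r(195, 43) - A(98, l) = 43² - (177 - 1/12*(-⅙)) = 1849 - (177 + 1/72) = 1849 - 1*12745/72 = 1849 - 12745/72 = 120383/72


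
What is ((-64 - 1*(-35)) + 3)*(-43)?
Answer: 1118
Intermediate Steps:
((-64 - 1*(-35)) + 3)*(-43) = ((-64 + 35) + 3)*(-43) = (-29 + 3)*(-43) = -26*(-43) = 1118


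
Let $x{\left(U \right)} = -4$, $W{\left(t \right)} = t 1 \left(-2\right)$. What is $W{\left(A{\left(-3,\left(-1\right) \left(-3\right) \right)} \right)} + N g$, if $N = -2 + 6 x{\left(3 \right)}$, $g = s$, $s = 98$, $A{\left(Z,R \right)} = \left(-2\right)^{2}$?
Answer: $-2556$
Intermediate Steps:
$A{\left(Z,R \right)} = 4$
$W{\left(t \right)} = - 2 t$ ($W{\left(t \right)} = t \left(-2\right) = - 2 t$)
$g = 98$
$N = -26$ ($N = -2 + 6 \left(-4\right) = -2 - 24 = -26$)
$W{\left(A{\left(-3,\left(-1\right) \left(-3\right) \right)} \right)} + N g = \left(-2\right) 4 - 2548 = -8 - 2548 = -2556$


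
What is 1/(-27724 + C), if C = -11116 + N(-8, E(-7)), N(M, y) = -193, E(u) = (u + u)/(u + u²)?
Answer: -1/39033 ≈ -2.5619e-5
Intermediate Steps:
E(u) = 2*u/(u + u²) (E(u) = (2*u)/(u + u²) = 2*u/(u + u²))
C = -11309 (C = -11116 - 193 = -11309)
1/(-27724 + C) = 1/(-27724 - 11309) = 1/(-39033) = -1/39033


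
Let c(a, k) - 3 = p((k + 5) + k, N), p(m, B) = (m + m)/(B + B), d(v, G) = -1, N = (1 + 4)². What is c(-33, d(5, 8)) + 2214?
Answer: 55428/25 ≈ 2217.1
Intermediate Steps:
N = 25 (N = 5² = 25)
p(m, B) = m/B (p(m, B) = (2*m)/((2*B)) = (2*m)*(1/(2*B)) = m/B)
c(a, k) = 16/5 + 2*k/25 (c(a, k) = 3 + ((k + 5) + k)/25 = 3 + ((5 + k) + k)*(1/25) = 3 + (5 + 2*k)*(1/25) = 3 + (⅕ + 2*k/25) = 16/5 + 2*k/25)
c(-33, d(5, 8)) + 2214 = (16/5 + (2/25)*(-1)) + 2214 = (16/5 - 2/25) + 2214 = 78/25 + 2214 = 55428/25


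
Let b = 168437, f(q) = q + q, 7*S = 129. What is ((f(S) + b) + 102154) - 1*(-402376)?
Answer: 4711027/7 ≈ 6.7300e+5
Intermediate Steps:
S = 129/7 (S = (⅐)*129 = 129/7 ≈ 18.429)
f(q) = 2*q
((f(S) + b) + 102154) - 1*(-402376) = ((2*(129/7) + 168437) + 102154) - 1*(-402376) = ((258/7 + 168437) + 102154) + 402376 = (1179317/7 + 102154) + 402376 = 1894395/7 + 402376 = 4711027/7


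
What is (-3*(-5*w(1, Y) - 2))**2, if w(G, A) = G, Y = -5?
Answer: 441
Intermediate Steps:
(-3*(-5*w(1, Y) - 2))**2 = (-3*(-5*1 - 2))**2 = (-3*(-5 - 2))**2 = (-3*(-7))**2 = 21**2 = 441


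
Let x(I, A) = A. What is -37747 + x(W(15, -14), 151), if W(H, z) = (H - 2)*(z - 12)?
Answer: -37596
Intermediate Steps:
W(H, z) = (-12 + z)*(-2 + H) (W(H, z) = (-2 + H)*(-12 + z) = (-12 + z)*(-2 + H))
-37747 + x(W(15, -14), 151) = -37747 + 151 = -37596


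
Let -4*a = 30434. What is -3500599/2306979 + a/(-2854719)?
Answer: -246312933999/162611772442 ≈ -1.5147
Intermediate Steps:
a = -15217/2 (a = -¼*30434 = -15217/2 ≈ -7608.5)
-3500599/2306979 + a/(-2854719) = -3500599/2306979 - 15217/2/(-2854719) = -3500599*1/2306979 - 15217/2*(-1/2854719) = -3500599/2306979 + 15217/5709438 = -246312933999/162611772442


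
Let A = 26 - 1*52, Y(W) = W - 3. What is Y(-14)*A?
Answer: 442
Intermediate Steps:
Y(W) = -3 + W
A = -26 (A = 26 - 52 = -26)
Y(-14)*A = (-3 - 14)*(-26) = -17*(-26) = 442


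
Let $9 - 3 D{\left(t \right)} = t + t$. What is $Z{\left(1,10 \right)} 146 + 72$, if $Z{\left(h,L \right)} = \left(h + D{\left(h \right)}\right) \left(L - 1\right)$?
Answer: $4452$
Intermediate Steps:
$D{\left(t \right)} = 3 - \frac{2 t}{3}$ ($D{\left(t \right)} = 3 - \frac{t + t}{3} = 3 - \frac{2 t}{3}$)
$Z{\left(h,L \right)} = \left(-1 + L\right) \left(3 + \frac{h}{3}\right)$ ($Z{\left(h,L \right)} = \left(h - \left(-3 + \frac{2 h}{3}\right)\right) \left(L - 1\right) = \left(3 + \frac{h}{3}\right) \left(-1 + L\right) = \left(-1 + L\right) \left(3 + \frac{h}{3}\right)$)
$Z{\left(1,10 \right)} 146 + 72 = \left(-3 + 3 \cdot 10 - \frac{1}{3} + \frac{1}{3} \cdot 10 \cdot 1\right) 146 + 72 = \left(-3 + 30 - \frac{1}{3} + \frac{10}{3}\right) 146 + 72 = 30 \cdot 146 + 72 = 4380 + 72 = 4452$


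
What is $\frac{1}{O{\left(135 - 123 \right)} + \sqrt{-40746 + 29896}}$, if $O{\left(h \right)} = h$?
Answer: $\frac{6}{5497} - \frac{5 i \sqrt{434}}{10994} \approx 0.0010915 - 0.0094746 i$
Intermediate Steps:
$\frac{1}{O{\left(135 - 123 \right)} + \sqrt{-40746 + 29896}} = \frac{1}{\left(135 - 123\right) + \sqrt{-40746 + 29896}} = \frac{1}{12 + \sqrt{-10850}} = \frac{1}{12 + 5 i \sqrt{434}}$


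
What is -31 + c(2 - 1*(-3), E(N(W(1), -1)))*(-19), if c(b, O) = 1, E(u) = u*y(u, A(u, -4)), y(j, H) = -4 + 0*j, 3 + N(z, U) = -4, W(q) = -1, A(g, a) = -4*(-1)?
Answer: -50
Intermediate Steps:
A(g, a) = 4
N(z, U) = -7 (N(z, U) = -3 - 4 = -7)
y(j, H) = -4 (y(j, H) = -4 + 0 = -4)
E(u) = -4*u (E(u) = u*(-4) = -4*u)
-31 + c(2 - 1*(-3), E(N(W(1), -1)))*(-19) = -31 + 1*(-19) = -31 - 19 = -50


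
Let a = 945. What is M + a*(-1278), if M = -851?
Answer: -1208561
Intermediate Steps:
M + a*(-1278) = -851 + 945*(-1278) = -851 - 1207710 = -1208561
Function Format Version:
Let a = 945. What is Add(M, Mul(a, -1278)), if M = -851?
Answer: -1208561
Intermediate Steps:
Add(M, Mul(a, -1278)) = Add(-851, Mul(945, -1278)) = Add(-851, -1207710) = -1208561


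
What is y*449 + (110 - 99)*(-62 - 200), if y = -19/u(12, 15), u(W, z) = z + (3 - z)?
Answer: -17177/3 ≈ -5725.7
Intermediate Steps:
u(W, z) = 3
y = -19/3 ≈ -6.3333
y*449 + (110 - 99)*(-62 - 200) = -19/3*449 + (110 - 99)*(-62 - 200) = -8531/3 + 11*(-262) = -8531/3 - 2882 = -17177/3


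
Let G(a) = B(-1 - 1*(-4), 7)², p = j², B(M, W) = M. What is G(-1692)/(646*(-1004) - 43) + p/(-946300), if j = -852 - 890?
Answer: -164025721694/51149644175 ≈ -3.2068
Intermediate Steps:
j = -1742
p = 3034564 (p = (-1742)² = 3034564)
G(a) = 9 (G(a) = (-1 - 1*(-4))² = (-1 + 4)² = 3² = 9)
G(-1692)/(646*(-1004) - 43) + p/(-946300) = 9/(646*(-1004) - 43) + 3034564/(-946300) = 9/(-648584 - 43) + 3034564*(-1/946300) = 9/(-648627) - 758641/236575 = 9*(-1/648627) - 758641/236575 = -3/216209 - 758641/236575 = -164025721694/51149644175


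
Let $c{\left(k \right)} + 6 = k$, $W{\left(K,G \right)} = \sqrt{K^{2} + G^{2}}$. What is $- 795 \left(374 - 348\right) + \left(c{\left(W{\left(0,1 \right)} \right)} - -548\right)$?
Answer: $-20127$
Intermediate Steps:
$W{\left(K,G \right)} = \sqrt{G^{2} + K^{2}}$
$c{\left(k \right)} = -6 + k$
$- 795 \left(374 - 348\right) + \left(c{\left(W{\left(0,1 \right)} \right)} - -548\right) = - 795 \left(374 - 348\right) - \left(-542 - \sqrt{1^{2} + 0^{2}}\right) = - 795 \left(374 - 348\right) + \left(\left(-6 + \sqrt{1 + 0}\right) + 548\right) = \left(-795\right) 26 + \left(\left(-6 + \sqrt{1}\right) + 548\right) = -20670 + \left(\left(-6 + 1\right) + 548\right) = -20670 + \left(-5 + 548\right) = -20670 + 543 = -20127$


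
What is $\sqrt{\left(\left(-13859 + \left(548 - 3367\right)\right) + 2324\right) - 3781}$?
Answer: $3 i \sqrt{2015} \approx 134.67 i$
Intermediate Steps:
$\sqrt{\left(\left(-13859 + \left(548 - 3367\right)\right) + 2324\right) - 3781} = \sqrt{\left(\left(-13859 - 2819\right) + 2324\right) - 3781} = \sqrt{\left(-16678 + 2324\right) - 3781} = \sqrt{-14354 - 3781} = \sqrt{-18135} = 3 i \sqrt{2015}$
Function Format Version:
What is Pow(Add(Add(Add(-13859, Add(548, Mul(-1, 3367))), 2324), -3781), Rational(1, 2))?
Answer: Mul(3, I, Pow(2015, Rational(1, 2))) ≈ Mul(134.67, I)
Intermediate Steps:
Pow(Add(Add(Add(-13859, Add(548, Mul(-1, 3367))), 2324), -3781), Rational(1, 2)) = Pow(Add(Add(Add(-13859, Add(548, -3367)), 2324), -3781), Rational(1, 2)) = Pow(Add(Add(Add(-13859, -2819), 2324), -3781), Rational(1, 2)) = Pow(Add(Add(-16678, 2324), -3781), Rational(1, 2)) = Pow(Add(-14354, -3781), Rational(1, 2)) = Pow(-18135, Rational(1, 2)) = Mul(3, I, Pow(2015, Rational(1, 2)))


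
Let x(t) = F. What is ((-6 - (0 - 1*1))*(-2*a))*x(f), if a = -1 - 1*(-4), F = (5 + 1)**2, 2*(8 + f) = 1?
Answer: 1080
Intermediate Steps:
f = -15/2 (f = -8 + (1/2)*1 = -8 + 1/2 = -15/2 ≈ -7.5000)
F = 36 (F = 6**2 = 36)
x(t) = 36
a = 3 (a = -1 + 4 = 3)
((-6 - (0 - 1*1))*(-2*a))*x(f) = ((-6 - (0 - 1*1))*(-2*3))*36 = ((-6 - (0 - 1))*(-6))*36 = ((-6 - 1*(-1))*(-6))*36 = ((-6 + 1)*(-6))*36 = -5*(-6)*36 = 30*36 = 1080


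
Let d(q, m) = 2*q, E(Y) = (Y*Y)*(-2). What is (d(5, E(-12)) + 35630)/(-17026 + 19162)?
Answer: 1485/89 ≈ 16.685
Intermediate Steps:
E(Y) = -2*Y² (E(Y) = Y²*(-2) = -2*Y²)
(d(5, E(-12)) + 35630)/(-17026 + 19162) = (2*5 + 35630)/(-17026 + 19162) = (10 + 35630)/2136 = 35640*(1/2136) = 1485/89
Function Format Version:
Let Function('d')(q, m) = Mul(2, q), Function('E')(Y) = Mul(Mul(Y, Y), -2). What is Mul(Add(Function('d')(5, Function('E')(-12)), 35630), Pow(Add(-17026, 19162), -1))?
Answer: Rational(1485, 89) ≈ 16.685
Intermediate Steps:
Function('E')(Y) = Mul(-2, Pow(Y, 2)) (Function('E')(Y) = Mul(Pow(Y, 2), -2) = Mul(-2, Pow(Y, 2)))
Mul(Add(Function('d')(5, Function('E')(-12)), 35630), Pow(Add(-17026, 19162), -1)) = Mul(Add(Mul(2, 5), 35630), Pow(Add(-17026, 19162), -1)) = Mul(Add(10, 35630), Pow(2136, -1)) = Mul(35640, Rational(1, 2136)) = Rational(1485, 89)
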